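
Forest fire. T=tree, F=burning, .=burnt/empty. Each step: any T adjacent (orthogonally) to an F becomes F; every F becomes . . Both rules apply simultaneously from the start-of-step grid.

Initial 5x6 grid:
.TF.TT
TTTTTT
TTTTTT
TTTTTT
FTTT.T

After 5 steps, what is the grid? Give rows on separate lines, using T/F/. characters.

Step 1: 4 trees catch fire, 2 burn out
  .F..TT
  TTFTTT
  TTTTTT
  FTTTTT
  .FTT.T
Step 2: 6 trees catch fire, 4 burn out
  ....TT
  TF.FTT
  FTFTTT
  .FTTTT
  ..FT.T
Step 3: 6 trees catch fire, 6 burn out
  ....TT
  F...FT
  .F.FTT
  ..FTTT
  ...F.T
Step 4: 4 trees catch fire, 6 burn out
  ....FT
  .....F
  ....FT
  ...FTT
  .....T
Step 5: 3 trees catch fire, 4 burn out
  .....F
  ......
  .....F
  ....FT
  .....T

.....F
......
.....F
....FT
.....T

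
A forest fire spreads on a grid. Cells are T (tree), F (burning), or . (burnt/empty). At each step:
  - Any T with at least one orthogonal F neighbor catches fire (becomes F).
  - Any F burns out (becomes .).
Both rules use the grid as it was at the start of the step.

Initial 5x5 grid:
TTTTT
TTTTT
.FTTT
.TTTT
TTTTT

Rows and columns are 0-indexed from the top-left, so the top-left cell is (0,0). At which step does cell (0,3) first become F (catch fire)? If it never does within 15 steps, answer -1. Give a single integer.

Step 1: cell (0,3)='T' (+3 fires, +1 burnt)
Step 2: cell (0,3)='T' (+6 fires, +3 burnt)
Step 3: cell (0,3)='T' (+7 fires, +6 burnt)
Step 4: cell (0,3)='F' (+4 fires, +7 burnt)
  -> target ignites at step 4
Step 5: cell (0,3)='.' (+2 fires, +4 burnt)
Step 6: cell (0,3)='.' (+0 fires, +2 burnt)
  fire out at step 6

4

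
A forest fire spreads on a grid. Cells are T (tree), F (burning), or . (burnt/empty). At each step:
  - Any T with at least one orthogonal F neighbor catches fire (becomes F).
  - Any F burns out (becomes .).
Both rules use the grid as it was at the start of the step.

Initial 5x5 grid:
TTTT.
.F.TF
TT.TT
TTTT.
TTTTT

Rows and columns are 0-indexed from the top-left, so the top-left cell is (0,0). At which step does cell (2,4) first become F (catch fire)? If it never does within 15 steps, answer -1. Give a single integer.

Step 1: cell (2,4)='F' (+4 fires, +2 burnt)
  -> target ignites at step 1
Step 2: cell (2,4)='.' (+6 fires, +4 burnt)
Step 3: cell (2,4)='.' (+4 fires, +6 burnt)
Step 4: cell (2,4)='.' (+3 fires, +4 burnt)
Step 5: cell (2,4)='.' (+1 fires, +3 burnt)
Step 6: cell (2,4)='.' (+0 fires, +1 burnt)
  fire out at step 6

1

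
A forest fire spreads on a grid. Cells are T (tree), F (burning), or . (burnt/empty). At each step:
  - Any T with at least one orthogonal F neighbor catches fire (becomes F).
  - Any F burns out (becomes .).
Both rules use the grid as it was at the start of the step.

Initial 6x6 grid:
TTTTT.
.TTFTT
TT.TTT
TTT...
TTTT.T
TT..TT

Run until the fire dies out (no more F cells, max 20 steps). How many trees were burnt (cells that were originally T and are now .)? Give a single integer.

Step 1: +4 fires, +1 burnt (F count now 4)
Step 2: +5 fires, +4 burnt (F count now 5)
Step 3: +3 fires, +5 burnt (F count now 3)
Step 4: +3 fires, +3 burnt (F count now 3)
Step 5: +3 fires, +3 burnt (F count now 3)
Step 6: +3 fires, +3 burnt (F count now 3)
Step 7: +2 fires, +3 burnt (F count now 2)
Step 8: +0 fires, +2 burnt (F count now 0)
Fire out after step 8
Initially T: 26, now '.': 33
Total burnt (originally-T cells now '.'): 23

Answer: 23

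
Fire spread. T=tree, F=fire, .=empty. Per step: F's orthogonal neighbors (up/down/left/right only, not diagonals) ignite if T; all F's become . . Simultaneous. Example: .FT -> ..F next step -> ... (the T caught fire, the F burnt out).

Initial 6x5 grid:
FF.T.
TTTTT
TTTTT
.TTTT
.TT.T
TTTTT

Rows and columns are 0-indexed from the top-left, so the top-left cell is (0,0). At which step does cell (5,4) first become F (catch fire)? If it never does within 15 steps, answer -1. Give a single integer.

Step 1: cell (5,4)='T' (+2 fires, +2 burnt)
Step 2: cell (5,4)='T' (+3 fires, +2 burnt)
Step 3: cell (5,4)='T' (+3 fires, +3 burnt)
Step 4: cell (5,4)='T' (+5 fires, +3 burnt)
Step 5: cell (5,4)='T' (+4 fires, +5 burnt)
Step 6: cell (5,4)='T' (+3 fires, +4 burnt)
Step 7: cell (5,4)='T' (+2 fires, +3 burnt)
Step 8: cell (5,4)='F' (+1 fires, +2 burnt)
  -> target ignites at step 8
Step 9: cell (5,4)='.' (+0 fires, +1 burnt)
  fire out at step 9

8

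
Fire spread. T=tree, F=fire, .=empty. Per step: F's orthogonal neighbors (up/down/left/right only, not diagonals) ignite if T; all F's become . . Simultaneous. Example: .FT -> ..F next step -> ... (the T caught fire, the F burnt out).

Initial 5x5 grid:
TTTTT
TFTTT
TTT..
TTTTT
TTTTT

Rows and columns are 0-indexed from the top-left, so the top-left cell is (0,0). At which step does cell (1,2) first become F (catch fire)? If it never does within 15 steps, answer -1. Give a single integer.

Step 1: cell (1,2)='F' (+4 fires, +1 burnt)
  -> target ignites at step 1
Step 2: cell (1,2)='.' (+6 fires, +4 burnt)
Step 3: cell (1,2)='.' (+5 fires, +6 burnt)
Step 4: cell (1,2)='.' (+4 fires, +5 burnt)
Step 5: cell (1,2)='.' (+2 fires, +4 burnt)
Step 6: cell (1,2)='.' (+1 fires, +2 burnt)
Step 7: cell (1,2)='.' (+0 fires, +1 burnt)
  fire out at step 7

1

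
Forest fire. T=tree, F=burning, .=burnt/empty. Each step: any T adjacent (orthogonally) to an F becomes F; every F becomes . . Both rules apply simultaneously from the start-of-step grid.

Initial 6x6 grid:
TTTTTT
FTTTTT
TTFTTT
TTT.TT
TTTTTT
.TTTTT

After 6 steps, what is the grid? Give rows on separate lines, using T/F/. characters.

Step 1: 7 trees catch fire, 2 burn out
  FTTTTT
  .FFTTT
  FF.FTT
  TTF.TT
  TTTTTT
  .TTTTT
Step 2: 7 trees catch fire, 7 burn out
  .FFTTT
  ...FTT
  ....FT
  FF..TT
  TTFTTT
  .TTTTT
Step 3: 8 trees catch fire, 7 burn out
  ...FTT
  ....FT
  .....F
  ....FT
  FF.FTT
  .TFTTT
Step 4: 6 trees catch fire, 8 burn out
  ....FT
  .....F
  ......
  .....F
  ....FT
  .F.FTT
Step 5: 3 trees catch fire, 6 burn out
  .....F
  ......
  ......
  ......
  .....F
  ....FT
Step 6: 1 trees catch fire, 3 burn out
  ......
  ......
  ......
  ......
  ......
  .....F

......
......
......
......
......
.....F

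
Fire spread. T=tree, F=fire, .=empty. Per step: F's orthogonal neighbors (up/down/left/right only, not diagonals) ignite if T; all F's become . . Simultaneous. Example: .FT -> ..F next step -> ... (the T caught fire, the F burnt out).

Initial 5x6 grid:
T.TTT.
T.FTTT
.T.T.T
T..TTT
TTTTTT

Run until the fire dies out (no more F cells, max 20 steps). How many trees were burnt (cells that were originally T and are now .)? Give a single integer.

Answer: 18

Derivation:
Step 1: +2 fires, +1 burnt (F count now 2)
Step 2: +3 fires, +2 burnt (F count now 3)
Step 3: +3 fires, +3 burnt (F count now 3)
Step 4: +3 fires, +3 burnt (F count now 3)
Step 5: +3 fires, +3 burnt (F count now 3)
Step 6: +2 fires, +3 burnt (F count now 2)
Step 7: +1 fires, +2 burnt (F count now 1)
Step 8: +1 fires, +1 burnt (F count now 1)
Step 9: +0 fires, +1 burnt (F count now 0)
Fire out after step 9
Initially T: 21, now '.': 27
Total burnt (originally-T cells now '.'): 18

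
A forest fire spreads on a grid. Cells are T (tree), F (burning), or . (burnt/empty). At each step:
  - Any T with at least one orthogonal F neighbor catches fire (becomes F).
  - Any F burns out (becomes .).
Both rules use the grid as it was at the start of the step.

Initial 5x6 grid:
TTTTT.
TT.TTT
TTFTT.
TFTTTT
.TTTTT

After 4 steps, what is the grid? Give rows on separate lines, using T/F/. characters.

Step 1: 5 trees catch fire, 2 burn out
  TTTTT.
  TT.TTT
  TF.FT.
  F.FTTT
  .FTTTT
Step 2: 6 trees catch fire, 5 burn out
  TTTTT.
  TF.FTT
  F...F.
  ...FTT
  ..FTTT
Step 3: 6 trees catch fire, 6 burn out
  TFTFT.
  F...FT
  ......
  ....FT
  ...FTT
Step 4: 6 trees catch fire, 6 burn out
  F.F.F.
  .....F
  ......
  .....F
  ....FT

F.F.F.
.....F
......
.....F
....FT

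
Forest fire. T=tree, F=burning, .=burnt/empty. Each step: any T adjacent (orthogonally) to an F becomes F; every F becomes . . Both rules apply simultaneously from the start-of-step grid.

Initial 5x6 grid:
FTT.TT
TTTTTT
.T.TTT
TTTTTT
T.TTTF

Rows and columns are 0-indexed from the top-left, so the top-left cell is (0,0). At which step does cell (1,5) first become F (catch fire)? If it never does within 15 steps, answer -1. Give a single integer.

Step 1: cell (1,5)='T' (+4 fires, +2 burnt)
Step 2: cell (1,5)='T' (+5 fires, +4 burnt)
Step 3: cell (1,5)='F' (+6 fires, +5 burnt)
  -> target ignites at step 3
Step 4: cell (1,5)='.' (+6 fires, +6 burnt)
Step 5: cell (1,5)='.' (+2 fires, +6 burnt)
Step 6: cell (1,5)='.' (+1 fires, +2 burnt)
Step 7: cell (1,5)='.' (+0 fires, +1 burnt)
  fire out at step 7

3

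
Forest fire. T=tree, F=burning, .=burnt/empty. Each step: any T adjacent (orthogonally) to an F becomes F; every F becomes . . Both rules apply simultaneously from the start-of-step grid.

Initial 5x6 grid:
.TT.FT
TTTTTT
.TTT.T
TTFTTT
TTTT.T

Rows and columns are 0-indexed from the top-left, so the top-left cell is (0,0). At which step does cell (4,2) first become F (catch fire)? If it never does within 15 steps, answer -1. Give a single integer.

Step 1: cell (4,2)='F' (+6 fires, +2 burnt)
  -> target ignites at step 1
Step 2: cell (4,2)='.' (+9 fires, +6 burnt)
Step 3: cell (4,2)='.' (+5 fires, +9 burnt)
Step 4: cell (4,2)='.' (+3 fires, +5 burnt)
Step 5: cell (4,2)='.' (+0 fires, +3 burnt)
  fire out at step 5

1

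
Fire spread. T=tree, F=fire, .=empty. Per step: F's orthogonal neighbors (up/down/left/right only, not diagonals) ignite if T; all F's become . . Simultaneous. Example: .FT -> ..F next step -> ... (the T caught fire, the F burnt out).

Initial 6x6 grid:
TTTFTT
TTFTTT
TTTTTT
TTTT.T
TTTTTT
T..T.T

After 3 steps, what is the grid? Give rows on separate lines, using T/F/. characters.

Step 1: 5 trees catch fire, 2 burn out
  TTF.FT
  TF.FTT
  TTFTTT
  TTTT.T
  TTTTTT
  T..T.T
Step 2: 7 trees catch fire, 5 burn out
  TF...F
  F...FT
  TF.FTT
  TTFT.T
  TTTTTT
  T..T.T
Step 3: 7 trees catch fire, 7 burn out
  F.....
  .....F
  F...FT
  TF.F.T
  TTFTTT
  T..T.T

F.....
.....F
F...FT
TF.F.T
TTFTTT
T..T.T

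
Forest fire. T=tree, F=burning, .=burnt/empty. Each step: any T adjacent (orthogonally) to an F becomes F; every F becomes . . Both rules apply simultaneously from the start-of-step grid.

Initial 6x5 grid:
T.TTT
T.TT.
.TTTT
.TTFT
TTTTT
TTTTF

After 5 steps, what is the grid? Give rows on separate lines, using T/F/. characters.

Step 1: 6 trees catch fire, 2 burn out
  T.TTT
  T.TT.
  .TTFT
  .TF.F
  TTTFF
  TTTF.
Step 2: 6 trees catch fire, 6 burn out
  T.TTT
  T.TF.
  .TF.F
  .F...
  TTF..
  TTF..
Step 3: 5 trees catch fire, 6 burn out
  T.TFT
  T.F..
  .F...
  .....
  TF...
  TF...
Step 4: 4 trees catch fire, 5 burn out
  T.F.F
  T....
  .....
  .....
  F....
  F....
Step 5: 0 trees catch fire, 4 burn out
  T....
  T....
  .....
  .....
  .....
  .....

T....
T....
.....
.....
.....
.....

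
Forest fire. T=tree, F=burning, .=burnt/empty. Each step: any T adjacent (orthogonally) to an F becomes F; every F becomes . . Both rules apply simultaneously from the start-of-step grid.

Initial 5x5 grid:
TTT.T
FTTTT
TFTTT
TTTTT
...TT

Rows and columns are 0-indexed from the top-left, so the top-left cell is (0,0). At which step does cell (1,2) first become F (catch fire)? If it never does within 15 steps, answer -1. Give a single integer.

Step 1: cell (1,2)='T' (+5 fires, +2 burnt)
Step 2: cell (1,2)='F' (+5 fires, +5 burnt)
  -> target ignites at step 2
Step 3: cell (1,2)='.' (+4 fires, +5 burnt)
Step 4: cell (1,2)='.' (+3 fires, +4 burnt)
Step 5: cell (1,2)='.' (+2 fires, +3 burnt)
Step 6: cell (1,2)='.' (+0 fires, +2 burnt)
  fire out at step 6

2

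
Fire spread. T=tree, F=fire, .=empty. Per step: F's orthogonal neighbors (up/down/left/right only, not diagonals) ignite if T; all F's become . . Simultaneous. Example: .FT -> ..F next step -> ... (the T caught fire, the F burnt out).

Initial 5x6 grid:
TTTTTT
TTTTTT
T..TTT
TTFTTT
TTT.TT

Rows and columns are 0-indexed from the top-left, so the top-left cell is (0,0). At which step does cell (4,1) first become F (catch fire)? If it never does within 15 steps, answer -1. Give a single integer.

Step 1: cell (4,1)='T' (+3 fires, +1 burnt)
Step 2: cell (4,1)='F' (+4 fires, +3 burnt)
  -> target ignites at step 2
Step 3: cell (4,1)='.' (+6 fires, +4 burnt)
Step 4: cell (4,1)='.' (+6 fires, +6 burnt)
Step 5: cell (4,1)='.' (+5 fires, +6 burnt)
Step 6: cell (4,1)='.' (+2 fires, +5 burnt)
Step 7: cell (4,1)='.' (+0 fires, +2 burnt)
  fire out at step 7

2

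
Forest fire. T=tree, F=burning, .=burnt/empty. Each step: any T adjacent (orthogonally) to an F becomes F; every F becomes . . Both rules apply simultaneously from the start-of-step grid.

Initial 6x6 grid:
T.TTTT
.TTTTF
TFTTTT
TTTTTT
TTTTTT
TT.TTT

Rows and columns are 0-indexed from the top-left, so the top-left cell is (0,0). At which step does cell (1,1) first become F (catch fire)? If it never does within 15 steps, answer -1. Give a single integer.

Step 1: cell (1,1)='F' (+7 fires, +2 burnt)
  -> target ignites at step 1
Step 2: cell (1,1)='.' (+9 fires, +7 burnt)
Step 3: cell (1,1)='.' (+8 fires, +9 burnt)
Step 4: cell (1,1)='.' (+4 fires, +8 burnt)
Step 5: cell (1,1)='.' (+2 fires, +4 burnt)
Step 6: cell (1,1)='.' (+0 fires, +2 burnt)
  fire out at step 6

1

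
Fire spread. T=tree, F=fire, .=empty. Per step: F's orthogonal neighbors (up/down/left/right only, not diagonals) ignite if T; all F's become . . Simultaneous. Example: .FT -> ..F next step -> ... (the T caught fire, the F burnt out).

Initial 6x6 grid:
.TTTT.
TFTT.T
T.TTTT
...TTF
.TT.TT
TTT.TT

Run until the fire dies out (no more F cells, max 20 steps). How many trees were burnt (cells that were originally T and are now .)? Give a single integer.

Answer: 19

Derivation:
Step 1: +6 fires, +2 burnt (F count now 6)
Step 2: +9 fires, +6 burnt (F count now 9)
Step 3: +3 fires, +9 burnt (F count now 3)
Step 4: +1 fires, +3 burnt (F count now 1)
Step 5: +0 fires, +1 burnt (F count now 0)
Fire out after step 5
Initially T: 24, now '.': 31
Total burnt (originally-T cells now '.'): 19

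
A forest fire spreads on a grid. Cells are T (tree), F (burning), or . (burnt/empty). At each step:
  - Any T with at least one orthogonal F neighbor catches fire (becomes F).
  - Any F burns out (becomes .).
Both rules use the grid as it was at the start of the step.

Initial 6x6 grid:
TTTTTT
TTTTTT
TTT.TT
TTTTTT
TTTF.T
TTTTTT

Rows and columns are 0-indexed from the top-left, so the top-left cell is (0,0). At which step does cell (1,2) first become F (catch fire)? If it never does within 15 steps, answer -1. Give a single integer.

Step 1: cell (1,2)='T' (+3 fires, +1 burnt)
Step 2: cell (1,2)='T' (+5 fires, +3 burnt)
Step 3: cell (1,2)='T' (+7 fires, +5 burnt)
Step 4: cell (1,2)='F' (+7 fires, +7 burnt)
  -> target ignites at step 4
Step 5: cell (1,2)='.' (+6 fires, +7 burnt)
Step 6: cell (1,2)='.' (+4 fires, +6 burnt)
Step 7: cell (1,2)='.' (+1 fires, +4 burnt)
Step 8: cell (1,2)='.' (+0 fires, +1 burnt)
  fire out at step 8

4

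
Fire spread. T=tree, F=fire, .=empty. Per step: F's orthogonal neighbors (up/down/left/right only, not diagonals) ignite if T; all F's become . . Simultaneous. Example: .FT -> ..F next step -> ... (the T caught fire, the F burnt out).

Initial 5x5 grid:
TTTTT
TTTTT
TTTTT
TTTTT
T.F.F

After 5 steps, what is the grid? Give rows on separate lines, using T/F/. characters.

Step 1: 2 trees catch fire, 2 burn out
  TTTTT
  TTTTT
  TTTTT
  TTFTF
  T....
Step 2: 4 trees catch fire, 2 burn out
  TTTTT
  TTTTT
  TTFTF
  TF.F.
  T....
Step 3: 5 trees catch fire, 4 burn out
  TTTTT
  TTFTF
  TF.F.
  F....
  T....
Step 4: 6 trees catch fire, 5 burn out
  TTFTF
  TF.F.
  F....
  .....
  F....
Step 5: 3 trees catch fire, 6 burn out
  TF.F.
  F....
  .....
  .....
  .....

TF.F.
F....
.....
.....
.....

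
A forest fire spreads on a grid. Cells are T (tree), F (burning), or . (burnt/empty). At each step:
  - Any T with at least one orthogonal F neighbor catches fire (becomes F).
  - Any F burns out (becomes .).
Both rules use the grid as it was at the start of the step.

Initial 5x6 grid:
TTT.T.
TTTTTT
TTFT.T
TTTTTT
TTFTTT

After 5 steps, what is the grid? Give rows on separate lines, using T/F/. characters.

Step 1: 6 trees catch fire, 2 burn out
  TTT.T.
  TTFTTT
  TF.F.T
  TTFTTT
  TF.FTT
Step 2: 8 trees catch fire, 6 burn out
  TTF.T.
  TF.FTT
  F....T
  TF.FTT
  F...FT
Step 3: 6 trees catch fire, 8 burn out
  TF..T.
  F...FT
  .....T
  F...FT
  .....F
Step 4: 4 trees catch fire, 6 burn out
  F...F.
  .....F
  .....T
  .....F
  ......
Step 5: 1 trees catch fire, 4 burn out
  ......
  ......
  .....F
  ......
  ......

......
......
.....F
......
......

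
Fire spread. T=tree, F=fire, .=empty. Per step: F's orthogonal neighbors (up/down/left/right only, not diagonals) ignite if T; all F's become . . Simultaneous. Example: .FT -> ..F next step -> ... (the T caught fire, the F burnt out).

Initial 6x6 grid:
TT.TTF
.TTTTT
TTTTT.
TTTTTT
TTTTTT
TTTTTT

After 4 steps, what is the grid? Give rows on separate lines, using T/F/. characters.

Step 1: 2 trees catch fire, 1 burn out
  TT.TF.
  .TTTTF
  TTTTT.
  TTTTTT
  TTTTTT
  TTTTTT
Step 2: 2 trees catch fire, 2 burn out
  TT.F..
  .TTTF.
  TTTTT.
  TTTTTT
  TTTTTT
  TTTTTT
Step 3: 2 trees catch fire, 2 burn out
  TT....
  .TTF..
  TTTTF.
  TTTTTT
  TTTTTT
  TTTTTT
Step 4: 3 trees catch fire, 2 burn out
  TT....
  .TF...
  TTTF..
  TTTTFT
  TTTTTT
  TTTTTT

TT....
.TF...
TTTF..
TTTTFT
TTTTTT
TTTTTT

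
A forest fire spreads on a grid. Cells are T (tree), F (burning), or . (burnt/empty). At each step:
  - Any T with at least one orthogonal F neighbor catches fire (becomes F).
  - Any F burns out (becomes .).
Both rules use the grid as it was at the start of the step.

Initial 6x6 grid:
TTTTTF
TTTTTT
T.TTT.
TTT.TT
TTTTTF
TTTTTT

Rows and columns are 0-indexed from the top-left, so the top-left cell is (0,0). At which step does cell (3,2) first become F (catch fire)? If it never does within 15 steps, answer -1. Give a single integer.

Step 1: cell (3,2)='T' (+5 fires, +2 burnt)
Step 2: cell (3,2)='T' (+5 fires, +5 burnt)
Step 3: cell (3,2)='T' (+5 fires, +5 burnt)
Step 4: cell (3,2)='F' (+6 fires, +5 burnt)
  -> target ignites at step 4
Step 5: cell (3,2)='.' (+6 fires, +6 burnt)
Step 6: cell (3,2)='.' (+3 fires, +6 burnt)
Step 7: cell (3,2)='.' (+1 fires, +3 burnt)
Step 8: cell (3,2)='.' (+0 fires, +1 burnt)
  fire out at step 8

4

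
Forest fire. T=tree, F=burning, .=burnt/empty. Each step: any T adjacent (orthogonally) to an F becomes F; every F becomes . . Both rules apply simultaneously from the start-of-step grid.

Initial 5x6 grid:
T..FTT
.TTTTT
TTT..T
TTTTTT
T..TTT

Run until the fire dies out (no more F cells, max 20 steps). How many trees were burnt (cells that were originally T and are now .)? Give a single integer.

Step 1: +2 fires, +1 burnt (F count now 2)
Step 2: +3 fires, +2 burnt (F count now 3)
Step 3: +3 fires, +3 burnt (F count now 3)
Step 4: +3 fires, +3 burnt (F count now 3)
Step 5: +4 fires, +3 burnt (F count now 4)
Step 6: +4 fires, +4 burnt (F count now 4)
Step 7: +2 fires, +4 burnt (F count now 2)
Step 8: +0 fires, +2 burnt (F count now 0)
Fire out after step 8
Initially T: 22, now '.': 29
Total burnt (originally-T cells now '.'): 21

Answer: 21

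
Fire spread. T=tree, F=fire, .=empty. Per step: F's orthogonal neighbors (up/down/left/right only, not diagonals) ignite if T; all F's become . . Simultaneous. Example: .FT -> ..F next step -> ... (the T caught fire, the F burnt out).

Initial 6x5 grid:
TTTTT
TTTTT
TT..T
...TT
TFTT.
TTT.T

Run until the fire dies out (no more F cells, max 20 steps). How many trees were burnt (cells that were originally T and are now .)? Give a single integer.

Step 1: +3 fires, +1 burnt (F count now 3)
Step 2: +3 fires, +3 burnt (F count now 3)
Step 3: +1 fires, +3 burnt (F count now 1)
Step 4: +1 fires, +1 burnt (F count now 1)
Step 5: +1 fires, +1 burnt (F count now 1)
Step 6: +1 fires, +1 burnt (F count now 1)
Step 7: +2 fires, +1 burnt (F count now 2)
Step 8: +2 fires, +2 burnt (F count now 2)
Step 9: +2 fires, +2 burnt (F count now 2)
Step 10: +3 fires, +2 burnt (F count now 3)
Step 11: +2 fires, +3 burnt (F count now 2)
Step 12: +0 fires, +2 burnt (F count now 0)
Fire out after step 12
Initially T: 22, now '.': 29
Total burnt (originally-T cells now '.'): 21

Answer: 21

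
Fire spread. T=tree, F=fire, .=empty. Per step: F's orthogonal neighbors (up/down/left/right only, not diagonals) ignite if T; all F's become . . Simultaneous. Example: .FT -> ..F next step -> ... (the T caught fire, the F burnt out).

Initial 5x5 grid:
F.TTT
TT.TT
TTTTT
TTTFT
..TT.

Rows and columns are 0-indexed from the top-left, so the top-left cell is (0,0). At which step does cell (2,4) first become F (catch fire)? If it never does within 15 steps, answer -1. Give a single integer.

Step 1: cell (2,4)='T' (+5 fires, +2 burnt)
Step 2: cell (2,4)='F' (+7 fires, +5 burnt)
  -> target ignites at step 2
Step 3: cell (2,4)='.' (+4 fires, +7 burnt)
Step 4: cell (2,4)='.' (+2 fires, +4 burnt)
Step 5: cell (2,4)='.' (+0 fires, +2 burnt)
  fire out at step 5

2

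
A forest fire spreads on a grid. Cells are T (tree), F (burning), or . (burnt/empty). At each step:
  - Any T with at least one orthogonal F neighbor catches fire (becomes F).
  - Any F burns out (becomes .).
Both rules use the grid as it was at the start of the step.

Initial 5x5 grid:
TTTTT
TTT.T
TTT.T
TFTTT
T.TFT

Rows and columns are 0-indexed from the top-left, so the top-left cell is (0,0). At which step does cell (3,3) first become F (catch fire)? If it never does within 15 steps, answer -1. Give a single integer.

Step 1: cell (3,3)='F' (+6 fires, +2 burnt)
  -> target ignites at step 1
Step 2: cell (3,3)='.' (+5 fires, +6 burnt)
Step 3: cell (3,3)='.' (+4 fires, +5 burnt)
Step 4: cell (3,3)='.' (+3 fires, +4 burnt)
Step 5: cell (3,3)='.' (+2 fires, +3 burnt)
Step 6: cell (3,3)='.' (+0 fires, +2 burnt)
  fire out at step 6

1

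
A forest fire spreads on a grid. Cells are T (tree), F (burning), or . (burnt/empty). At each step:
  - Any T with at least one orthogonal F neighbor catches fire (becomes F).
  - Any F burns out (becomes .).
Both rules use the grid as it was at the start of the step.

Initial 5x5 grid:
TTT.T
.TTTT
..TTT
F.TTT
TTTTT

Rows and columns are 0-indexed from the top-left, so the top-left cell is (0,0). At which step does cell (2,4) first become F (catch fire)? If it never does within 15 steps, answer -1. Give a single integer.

Step 1: cell (2,4)='T' (+1 fires, +1 burnt)
Step 2: cell (2,4)='T' (+1 fires, +1 burnt)
Step 3: cell (2,4)='T' (+1 fires, +1 burnt)
Step 4: cell (2,4)='T' (+2 fires, +1 burnt)
Step 5: cell (2,4)='T' (+3 fires, +2 burnt)
Step 6: cell (2,4)='T' (+3 fires, +3 burnt)
Step 7: cell (2,4)='F' (+4 fires, +3 burnt)
  -> target ignites at step 7
Step 8: cell (2,4)='.' (+2 fires, +4 burnt)
Step 9: cell (2,4)='.' (+2 fires, +2 burnt)
Step 10: cell (2,4)='.' (+0 fires, +2 burnt)
  fire out at step 10

7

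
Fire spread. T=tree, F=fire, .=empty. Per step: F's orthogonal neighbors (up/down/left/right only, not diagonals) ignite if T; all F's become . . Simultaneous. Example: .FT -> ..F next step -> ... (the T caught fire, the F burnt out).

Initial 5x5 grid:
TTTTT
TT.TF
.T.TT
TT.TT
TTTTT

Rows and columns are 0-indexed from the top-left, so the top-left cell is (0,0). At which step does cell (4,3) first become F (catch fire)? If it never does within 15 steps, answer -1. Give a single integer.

Step 1: cell (4,3)='T' (+3 fires, +1 burnt)
Step 2: cell (4,3)='T' (+3 fires, +3 burnt)
Step 3: cell (4,3)='T' (+3 fires, +3 burnt)
Step 4: cell (4,3)='F' (+2 fires, +3 burnt)
  -> target ignites at step 4
Step 5: cell (4,3)='.' (+3 fires, +2 burnt)
Step 6: cell (4,3)='.' (+3 fires, +3 burnt)
Step 7: cell (4,3)='.' (+2 fires, +3 burnt)
Step 8: cell (4,3)='.' (+1 fires, +2 burnt)
Step 9: cell (4,3)='.' (+0 fires, +1 burnt)
  fire out at step 9

4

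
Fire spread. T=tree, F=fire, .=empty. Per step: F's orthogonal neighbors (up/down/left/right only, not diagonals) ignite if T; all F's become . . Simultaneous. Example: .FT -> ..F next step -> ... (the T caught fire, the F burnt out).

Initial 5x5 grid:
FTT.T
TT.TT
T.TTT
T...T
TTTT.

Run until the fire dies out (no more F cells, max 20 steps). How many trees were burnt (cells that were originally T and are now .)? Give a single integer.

Answer: 10

Derivation:
Step 1: +2 fires, +1 burnt (F count now 2)
Step 2: +3 fires, +2 burnt (F count now 3)
Step 3: +1 fires, +3 burnt (F count now 1)
Step 4: +1 fires, +1 burnt (F count now 1)
Step 5: +1 fires, +1 burnt (F count now 1)
Step 6: +1 fires, +1 burnt (F count now 1)
Step 7: +1 fires, +1 burnt (F count now 1)
Step 8: +0 fires, +1 burnt (F count now 0)
Fire out after step 8
Initially T: 17, now '.': 18
Total burnt (originally-T cells now '.'): 10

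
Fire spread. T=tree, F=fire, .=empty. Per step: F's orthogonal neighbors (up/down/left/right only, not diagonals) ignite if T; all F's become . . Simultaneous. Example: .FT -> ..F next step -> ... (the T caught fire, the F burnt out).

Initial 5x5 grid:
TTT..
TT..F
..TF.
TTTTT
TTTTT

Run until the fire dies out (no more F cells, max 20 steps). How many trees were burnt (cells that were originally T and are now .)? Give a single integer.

Answer: 11

Derivation:
Step 1: +2 fires, +2 burnt (F count now 2)
Step 2: +3 fires, +2 burnt (F count now 3)
Step 3: +3 fires, +3 burnt (F count now 3)
Step 4: +2 fires, +3 burnt (F count now 2)
Step 5: +1 fires, +2 burnt (F count now 1)
Step 6: +0 fires, +1 burnt (F count now 0)
Fire out after step 6
Initially T: 16, now '.': 20
Total burnt (originally-T cells now '.'): 11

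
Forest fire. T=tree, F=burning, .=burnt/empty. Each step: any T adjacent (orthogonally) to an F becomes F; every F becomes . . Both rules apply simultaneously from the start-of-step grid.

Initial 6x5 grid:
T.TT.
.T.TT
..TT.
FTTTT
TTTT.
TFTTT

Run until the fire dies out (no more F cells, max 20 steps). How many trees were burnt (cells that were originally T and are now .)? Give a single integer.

Answer: 18

Derivation:
Step 1: +5 fires, +2 burnt (F count now 5)
Step 2: +3 fires, +5 burnt (F count now 3)
Step 3: +4 fires, +3 burnt (F count now 4)
Step 4: +2 fires, +4 burnt (F count now 2)
Step 5: +1 fires, +2 burnt (F count now 1)
Step 6: +2 fires, +1 burnt (F count now 2)
Step 7: +1 fires, +2 burnt (F count now 1)
Step 8: +0 fires, +1 burnt (F count now 0)
Fire out after step 8
Initially T: 20, now '.': 28
Total burnt (originally-T cells now '.'): 18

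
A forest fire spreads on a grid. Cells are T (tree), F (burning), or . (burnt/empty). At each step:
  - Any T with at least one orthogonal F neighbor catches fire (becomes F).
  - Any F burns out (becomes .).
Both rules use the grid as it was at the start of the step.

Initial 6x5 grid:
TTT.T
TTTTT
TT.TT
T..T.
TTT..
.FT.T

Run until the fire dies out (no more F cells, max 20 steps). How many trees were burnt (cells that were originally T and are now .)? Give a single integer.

Step 1: +2 fires, +1 burnt (F count now 2)
Step 2: +2 fires, +2 burnt (F count now 2)
Step 3: +1 fires, +2 burnt (F count now 1)
Step 4: +1 fires, +1 burnt (F count now 1)
Step 5: +2 fires, +1 burnt (F count now 2)
Step 6: +2 fires, +2 burnt (F count now 2)
Step 7: +2 fires, +2 burnt (F count now 2)
Step 8: +2 fires, +2 burnt (F count now 2)
Step 9: +2 fires, +2 burnt (F count now 2)
Step 10: +3 fires, +2 burnt (F count now 3)
Step 11: +0 fires, +3 burnt (F count now 0)
Fire out after step 11
Initially T: 20, now '.': 29
Total burnt (originally-T cells now '.'): 19

Answer: 19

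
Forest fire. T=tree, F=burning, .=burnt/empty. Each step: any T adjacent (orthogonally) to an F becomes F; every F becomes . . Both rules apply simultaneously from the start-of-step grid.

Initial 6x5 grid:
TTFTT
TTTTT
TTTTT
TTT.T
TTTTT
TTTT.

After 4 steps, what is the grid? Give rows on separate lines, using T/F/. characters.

Step 1: 3 trees catch fire, 1 burn out
  TF.FT
  TTFTT
  TTTTT
  TTT.T
  TTTTT
  TTTT.
Step 2: 5 trees catch fire, 3 burn out
  F...F
  TF.FT
  TTFTT
  TTT.T
  TTTTT
  TTTT.
Step 3: 5 trees catch fire, 5 burn out
  .....
  F...F
  TF.FT
  TTF.T
  TTTTT
  TTTT.
Step 4: 4 trees catch fire, 5 burn out
  .....
  .....
  F...F
  TF..T
  TTFTT
  TTTT.

.....
.....
F...F
TF..T
TTFTT
TTTT.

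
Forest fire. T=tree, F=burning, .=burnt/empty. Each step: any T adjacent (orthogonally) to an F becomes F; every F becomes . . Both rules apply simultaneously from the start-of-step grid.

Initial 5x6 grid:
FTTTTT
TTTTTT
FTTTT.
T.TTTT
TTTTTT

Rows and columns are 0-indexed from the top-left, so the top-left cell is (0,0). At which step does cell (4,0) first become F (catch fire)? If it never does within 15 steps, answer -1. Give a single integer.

Step 1: cell (4,0)='T' (+4 fires, +2 burnt)
Step 2: cell (4,0)='F' (+4 fires, +4 burnt)
  -> target ignites at step 2
Step 3: cell (4,0)='.' (+5 fires, +4 burnt)
Step 4: cell (4,0)='.' (+5 fires, +5 burnt)
Step 5: cell (4,0)='.' (+4 fires, +5 burnt)
Step 6: cell (4,0)='.' (+3 fires, +4 burnt)
Step 7: cell (4,0)='.' (+1 fires, +3 burnt)
Step 8: cell (4,0)='.' (+0 fires, +1 burnt)
  fire out at step 8

2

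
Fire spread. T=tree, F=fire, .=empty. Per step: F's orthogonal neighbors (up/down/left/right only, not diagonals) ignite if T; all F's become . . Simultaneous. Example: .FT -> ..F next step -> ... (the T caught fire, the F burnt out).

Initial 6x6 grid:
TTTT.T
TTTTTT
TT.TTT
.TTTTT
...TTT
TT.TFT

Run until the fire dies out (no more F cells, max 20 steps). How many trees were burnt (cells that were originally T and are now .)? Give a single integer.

Answer: 26

Derivation:
Step 1: +3 fires, +1 burnt (F count now 3)
Step 2: +3 fires, +3 burnt (F count now 3)
Step 3: +3 fires, +3 burnt (F count now 3)
Step 4: +4 fires, +3 burnt (F count now 4)
Step 5: +3 fires, +4 burnt (F count now 3)
Step 6: +4 fires, +3 burnt (F count now 4)
Step 7: +3 fires, +4 burnt (F count now 3)
Step 8: +2 fires, +3 burnt (F count now 2)
Step 9: +1 fires, +2 burnt (F count now 1)
Step 10: +0 fires, +1 burnt (F count now 0)
Fire out after step 10
Initially T: 28, now '.': 34
Total burnt (originally-T cells now '.'): 26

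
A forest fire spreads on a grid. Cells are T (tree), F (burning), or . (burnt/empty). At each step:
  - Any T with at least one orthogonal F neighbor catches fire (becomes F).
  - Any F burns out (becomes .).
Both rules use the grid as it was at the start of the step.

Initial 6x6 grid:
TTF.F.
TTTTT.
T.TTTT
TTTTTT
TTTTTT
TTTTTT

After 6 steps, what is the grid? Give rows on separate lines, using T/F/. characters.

Step 1: 3 trees catch fire, 2 burn out
  TF....
  TTFTF.
  T.TTTT
  TTTTTT
  TTTTTT
  TTTTTT
Step 2: 5 trees catch fire, 3 burn out
  F.....
  TF.F..
  T.FTFT
  TTTTTT
  TTTTTT
  TTTTTT
Step 3: 5 trees catch fire, 5 burn out
  ......
  F.....
  T..F.F
  TTFTFT
  TTTTTT
  TTTTTT
Step 4: 6 trees catch fire, 5 burn out
  ......
  ......
  F.....
  TF.F.F
  TTFTFT
  TTTTTT
Step 5: 6 trees catch fire, 6 burn out
  ......
  ......
  ......
  F.....
  TF.F.F
  TTFTFT
Step 6: 4 trees catch fire, 6 burn out
  ......
  ......
  ......
  ......
  F.....
  TF.F.F

......
......
......
......
F.....
TF.F.F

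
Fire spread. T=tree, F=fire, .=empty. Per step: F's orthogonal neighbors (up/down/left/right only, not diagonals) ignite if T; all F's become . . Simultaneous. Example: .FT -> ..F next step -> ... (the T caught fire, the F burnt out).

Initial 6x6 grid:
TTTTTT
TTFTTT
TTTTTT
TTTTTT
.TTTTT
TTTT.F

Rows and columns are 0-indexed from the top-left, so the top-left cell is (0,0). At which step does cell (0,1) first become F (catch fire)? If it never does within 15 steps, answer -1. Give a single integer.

Step 1: cell (0,1)='T' (+5 fires, +2 burnt)
Step 2: cell (0,1)='F' (+9 fires, +5 burnt)
  -> target ignites at step 2
Step 3: cell (0,1)='.' (+11 fires, +9 burnt)
Step 4: cell (0,1)='.' (+5 fires, +11 burnt)
Step 5: cell (0,1)='.' (+1 fires, +5 burnt)
Step 6: cell (0,1)='.' (+1 fires, +1 burnt)
Step 7: cell (0,1)='.' (+0 fires, +1 burnt)
  fire out at step 7

2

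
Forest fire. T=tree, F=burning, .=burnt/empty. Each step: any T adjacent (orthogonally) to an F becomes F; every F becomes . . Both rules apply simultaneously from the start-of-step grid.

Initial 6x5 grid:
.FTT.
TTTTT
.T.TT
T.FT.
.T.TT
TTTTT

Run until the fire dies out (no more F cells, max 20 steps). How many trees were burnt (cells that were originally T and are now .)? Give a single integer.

Answer: 19

Derivation:
Step 1: +3 fires, +2 burnt (F count now 3)
Step 2: +6 fires, +3 burnt (F count now 6)
Step 3: +4 fires, +6 burnt (F count now 4)
Step 4: +3 fires, +4 burnt (F count now 3)
Step 5: +1 fires, +3 burnt (F count now 1)
Step 6: +2 fires, +1 burnt (F count now 2)
Step 7: +0 fires, +2 burnt (F count now 0)
Fire out after step 7
Initially T: 20, now '.': 29
Total burnt (originally-T cells now '.'): 19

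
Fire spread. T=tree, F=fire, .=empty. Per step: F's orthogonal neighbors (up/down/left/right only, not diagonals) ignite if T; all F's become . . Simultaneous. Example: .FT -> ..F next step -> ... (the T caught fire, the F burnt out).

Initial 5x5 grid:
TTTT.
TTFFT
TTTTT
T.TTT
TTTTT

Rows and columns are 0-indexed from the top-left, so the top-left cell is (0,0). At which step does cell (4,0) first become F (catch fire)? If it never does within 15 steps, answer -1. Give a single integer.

Step 1: cell (4,0)='T' (+6 fires, +2 burnt)
Step 2: cell (4,0)='T' (+6 fires, +6 burnt)
Step 3: cell (4,0)='T' (+5 fires, +6 burnt)
Step 4: cell (4,0)='T' (+3 fires, +5 burnt)
Step 5: cell (4,0)='F' (+1 fires, +3 burnt)
  -> target ignites at step 5
Step 6: cell (4,0)='.' (+0 fires, +1 burnt)
  fire out at step 6

5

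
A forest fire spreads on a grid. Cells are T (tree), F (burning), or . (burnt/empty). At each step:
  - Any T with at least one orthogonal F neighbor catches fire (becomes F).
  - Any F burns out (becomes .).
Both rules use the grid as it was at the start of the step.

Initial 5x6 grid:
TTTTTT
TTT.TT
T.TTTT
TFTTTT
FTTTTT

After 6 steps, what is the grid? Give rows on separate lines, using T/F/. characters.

Step 1: 3 trees catch fire, 2 burn out
  TTTTTT
  TTT.TT
  T.TTTT
  F.FTTT
  .FTTTT
Step 2: 4 trees catch fire, 3 burn out
  TTTTTT
  TTT.TT
  F.FTTT
  ...FTT
  ..FTTT
Step 3: 5 trees catch fire, 4 burn out
  TTTTTT
  FTF.TT
  ...FTT
  ....FT
  ...FTT
Step 4: 6 trees catch fire, 5 burn out
  FTFTTT
  .F..TT
  ....FT
  .....F
  ....FT
Step 5: 5 trees catch fire, 6 burn out
  .F.FTT
  ....FT
  .....F
  ......
  .....F
Step 6: 2 trees catch fire, 5 burn out
  ....FT
  .....F
  ......
  ......
  ......

....FT
.....F
......
......
......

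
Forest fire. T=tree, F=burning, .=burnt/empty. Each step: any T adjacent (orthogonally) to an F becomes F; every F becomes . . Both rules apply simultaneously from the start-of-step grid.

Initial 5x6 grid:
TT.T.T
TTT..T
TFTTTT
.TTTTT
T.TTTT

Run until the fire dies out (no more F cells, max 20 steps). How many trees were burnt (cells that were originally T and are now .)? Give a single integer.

Step 1: +4 fires, +1 burnt (F count now 4)
Step 2: +5 fires, +4 burnt (F count now 5)
Step 3: +4 fires, +5 burnt (F count now 4)
Step 4: +3 fires, +4 burnt (F count now 3)
Step 5: +3 fires, +3 burnt (F count now 3)
Step 6: +2 fires, +3 burnt (F count now 2)
Step 7: +0 fires, +2 burnt (F count now 0)
Fire out after step 7
Initially T: 23, now '.': 28
Total burnt (originally-T cells now '.'): 21

Answer: 21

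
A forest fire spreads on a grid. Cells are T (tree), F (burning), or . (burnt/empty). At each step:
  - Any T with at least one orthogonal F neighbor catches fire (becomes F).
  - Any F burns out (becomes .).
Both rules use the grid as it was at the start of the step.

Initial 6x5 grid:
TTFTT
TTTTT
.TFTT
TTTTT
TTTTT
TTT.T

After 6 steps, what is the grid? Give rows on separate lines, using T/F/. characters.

Step 1: 6 trees catch fire, 2 burn out
  TF.FT
  TTFTT
  .F.FT
  TTFTT
  TTTTT
  TTT.T
Step 2: 8 trees catch fire, 6 burn out
  F...F
  TF.FT
  ....F
  TF.FT
  TTFTT
  TTT.T
Step 3: 7 trees catch fire, 8 burn out
  .....
  F...F
  .....
  F...F
  TF.FT
  TTF.T
Step 4: 3 trees catch fire, 7 burn out
  .....
  .....
  .....
  .....
  F...F
  TF..T
Step 5: 2 trees catch fire, 3 burn out
  .....
  .....
  .....
  .....
  .....
  F...F
Step 6: 0 trees catch fire, 2 burn out
  .....
  .....
  .....
  .....
  .....
  .....

.....
.....
.....
.....
.....
.....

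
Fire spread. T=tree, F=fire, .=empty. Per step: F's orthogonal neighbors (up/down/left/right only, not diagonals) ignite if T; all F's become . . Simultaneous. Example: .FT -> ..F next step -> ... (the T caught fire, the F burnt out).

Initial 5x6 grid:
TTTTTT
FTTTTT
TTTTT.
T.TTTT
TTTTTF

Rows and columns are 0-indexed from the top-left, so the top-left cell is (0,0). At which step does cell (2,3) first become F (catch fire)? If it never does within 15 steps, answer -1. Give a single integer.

Step 1: cell (2,3)='T' (+5 fires, +2 burnt)
Step 2: cell (2,3)='T' (+6 fires, +5 burnt)
Step 3: cell (2,3)='T' (+7 fires, +6 burnt)
Step 4: cell (2,3)='F' (+5 fires, +7 burnt)
  -> target ignites at step 4
Step 5: cell (2,3)='.' (+2 fires, +5 burnt)
Step 6: cell (2,3)='.' (+1 fires, +2 burnt)
Step 7: cell (2,3)='.' (+0 fires, +1 burnt)
  fire out at step 7

4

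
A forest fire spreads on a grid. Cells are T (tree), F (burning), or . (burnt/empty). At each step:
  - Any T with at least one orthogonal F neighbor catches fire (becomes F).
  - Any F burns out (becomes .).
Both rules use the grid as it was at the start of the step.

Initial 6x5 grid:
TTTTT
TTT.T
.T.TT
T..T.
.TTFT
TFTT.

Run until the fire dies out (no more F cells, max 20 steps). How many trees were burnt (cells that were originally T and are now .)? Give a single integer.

Answer: 19

Derivation:
Step 1: +7 fires, +2 burnt (F count now 7)
Step 2: +1 fires, +7 burnt (F count now 1)
Step 3: +1 fires, +1 burnt (F count now 1)
Step 4: +1 fires, +1 burnt (F count now 1)
Step 5: +1 fires, +1 burnt (F count now 1)
Step 6: +1 fires, +1 burnt (F count now 1)
Step 7: +1 fires, +1 burnt (F count now 1)
Step 8: +2 fires, +1 burnt (F count now 2)
Step 9: +2 fires, +2 burnt (F count now 2)
Step 10: +2 fires, +2 burnt (F count now 2)
Step 11: +0 fires, +2 burnt (F count now 0)
Fire out after step 11
Initially T: 20, now '.': 29
Total burnt (originally-T cells now '.'): 19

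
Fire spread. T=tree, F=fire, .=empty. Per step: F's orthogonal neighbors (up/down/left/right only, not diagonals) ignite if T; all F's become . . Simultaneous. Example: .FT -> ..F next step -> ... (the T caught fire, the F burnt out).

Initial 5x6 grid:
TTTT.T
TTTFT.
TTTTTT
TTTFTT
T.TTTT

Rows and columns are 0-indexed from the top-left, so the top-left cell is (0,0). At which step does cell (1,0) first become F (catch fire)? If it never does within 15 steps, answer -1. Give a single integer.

Step 1: cell (1,0)='T' (+7 fires, +2 burnt)
Step 2: cell (1,0)='T' (+8 fires, +7 burnt)
Step 3: cell (1,0)='F' (+6 fires, +8 burnt)
  -> target ignites at step 3
Step 4: cell (1,0)='.' (+3 fires, +6 burnt)
Step 5: cell (1,0)='.' (+0 fires, +3 burnt)
  fire out at step 5

3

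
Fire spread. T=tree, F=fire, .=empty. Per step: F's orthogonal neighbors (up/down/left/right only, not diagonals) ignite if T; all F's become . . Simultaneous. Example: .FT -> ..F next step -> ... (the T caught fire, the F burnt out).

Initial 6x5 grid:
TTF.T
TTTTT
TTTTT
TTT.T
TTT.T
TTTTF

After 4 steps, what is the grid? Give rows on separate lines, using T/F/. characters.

Step 1: 4 trees catch fire, 2 burn out
  TF..T
  TTFTT
  TTTTT
  TTT.T
  TTT.F
  TTTF.
Step 2: 6 trees catch fire, 4 burn out
  F...T
  TF.FT
  TTFTT
  TTT.F
  TTT..
  TTF..
Step 3: 8 trees catch fire, 6 burn out
  ....T
  F...F
  TF.FF
  TTF..
  TTF..
  TF...
Step 4: 5 trees catch fire, 8 burn out
  ....F
  .....
  F....
  TF...
  TF...
  F....

....F
.....
F....
TF...
TF...
F....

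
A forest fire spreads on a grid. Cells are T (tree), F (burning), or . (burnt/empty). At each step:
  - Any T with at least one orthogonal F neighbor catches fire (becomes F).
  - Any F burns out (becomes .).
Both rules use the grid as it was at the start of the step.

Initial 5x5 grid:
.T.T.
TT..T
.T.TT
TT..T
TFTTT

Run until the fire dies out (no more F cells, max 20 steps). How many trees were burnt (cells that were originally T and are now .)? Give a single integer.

Step 1: +3 fires, +1 burnt (F count now 3)
Step 2: +3 fires, +3 burnt (F count now 3)
Step 3: +2 fires, +3 burnt (F count now 2)
Step 4: +3 fires, +2 burnt (F count now 3)
Step 5: +1 fires, +3 burnt (F count now 1)
Step 6: +2 fires, +1 burnt (F count now 2)
Step 7: +0 fires, +2 burnt (F count now 0)
Fire out after step 7
Initially T: 15, now '.': 24
Total burnt (originally-T cells now '.'): 14

Answer: 14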